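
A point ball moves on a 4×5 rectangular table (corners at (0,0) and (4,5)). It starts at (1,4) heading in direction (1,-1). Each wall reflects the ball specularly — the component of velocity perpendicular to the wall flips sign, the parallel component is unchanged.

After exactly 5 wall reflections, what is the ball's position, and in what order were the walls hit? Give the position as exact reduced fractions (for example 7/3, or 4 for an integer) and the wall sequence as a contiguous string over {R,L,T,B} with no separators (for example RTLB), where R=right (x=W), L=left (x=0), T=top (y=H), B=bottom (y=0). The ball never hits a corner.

1. t=3 → R at (4,1); v=(-1,-1)
2. t=1 → B at (3,0); v=(-1,1)
3. t=3 → L at (0,3); v=(1,1)
4. t=2 → T at (2,5); v=(1,-1)
5. t=2 → R at (4,3); v=(-1,-1)

Final position: (4,3)
Wall sequence: RBLTR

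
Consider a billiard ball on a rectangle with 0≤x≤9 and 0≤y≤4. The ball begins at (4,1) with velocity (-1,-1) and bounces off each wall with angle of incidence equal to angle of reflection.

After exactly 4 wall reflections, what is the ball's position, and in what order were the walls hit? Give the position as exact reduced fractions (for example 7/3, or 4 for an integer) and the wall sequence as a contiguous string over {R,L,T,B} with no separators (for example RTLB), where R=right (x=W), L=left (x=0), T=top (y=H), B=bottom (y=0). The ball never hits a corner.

Final position: (5,0)
Wall sequence: BLTB

1. t=1 → B at (3,0); v=(-1,1)
2. t=3 → L at (0,3); v=(1,1)
3. t=1 → T at (1,4); v=(1,-1)
4. t=4 → B at (5,0); v=(1,1)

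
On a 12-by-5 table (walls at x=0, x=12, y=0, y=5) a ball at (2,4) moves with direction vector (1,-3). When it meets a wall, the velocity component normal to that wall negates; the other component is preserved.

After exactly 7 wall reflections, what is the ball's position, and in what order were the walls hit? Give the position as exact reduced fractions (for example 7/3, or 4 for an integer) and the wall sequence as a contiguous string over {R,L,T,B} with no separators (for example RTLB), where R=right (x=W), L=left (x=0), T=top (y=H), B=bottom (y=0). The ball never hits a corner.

1. t=4/3 → B at (10/3,0); v=(1,3)
2. t=5/3 → T at (5,5); v=(1,-3)
3. t=5/3 → B at (20/3,0); v=(1,3)
4. t=5/3 → T at (25/3,5); v=(1,-3)
5. t=5/3 → B at (10,0); v=(1,3)
6. t=5/3 → T at (35/3,5); v=(1,-3)
7. t=1/3 → R at (12,4); v=(-1,-3)

Final position: (12,4)
Wall sequence: BTBTBTR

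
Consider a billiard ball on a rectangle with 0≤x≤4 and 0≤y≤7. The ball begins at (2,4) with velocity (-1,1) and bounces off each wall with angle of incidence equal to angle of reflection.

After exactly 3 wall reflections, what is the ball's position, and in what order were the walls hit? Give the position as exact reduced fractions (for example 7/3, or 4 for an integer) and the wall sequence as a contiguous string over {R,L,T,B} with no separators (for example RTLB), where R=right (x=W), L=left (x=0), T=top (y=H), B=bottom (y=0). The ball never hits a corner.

Final position: (4,4)
Wall sequence: LTR

1. t=2 → L at (0,6); v=(1,1)
2. t=1 → T at (1,7); v=(1,-1)
3. t=3 → R at (4,4); v=(-1,-1)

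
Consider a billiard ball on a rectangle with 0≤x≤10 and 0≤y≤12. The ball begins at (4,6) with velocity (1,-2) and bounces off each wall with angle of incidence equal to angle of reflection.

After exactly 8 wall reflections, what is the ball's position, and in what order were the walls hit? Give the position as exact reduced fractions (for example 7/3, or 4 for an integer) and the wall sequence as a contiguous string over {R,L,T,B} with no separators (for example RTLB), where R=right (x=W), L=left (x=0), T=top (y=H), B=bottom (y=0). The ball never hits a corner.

Final position: (9,0)
Wall sequence: BRTBLTRB

1. t=3 → B at (7,0); v=(1,2)
2. t=3 → R at (10,6); v=(-1,2)
3. t=3 → T at (7,12); v=(-1,-2)
4. t=6 → B at (1,0); v=(-1,2)
5. t=1 → L at (0,2); v=(1,2)
6. t=5 → T at (5,12); v=(1,-2)
7. t=5 → R at (10,2); v=(-1,-2)
8. t=1 → B at (9,0); v=(-1,2)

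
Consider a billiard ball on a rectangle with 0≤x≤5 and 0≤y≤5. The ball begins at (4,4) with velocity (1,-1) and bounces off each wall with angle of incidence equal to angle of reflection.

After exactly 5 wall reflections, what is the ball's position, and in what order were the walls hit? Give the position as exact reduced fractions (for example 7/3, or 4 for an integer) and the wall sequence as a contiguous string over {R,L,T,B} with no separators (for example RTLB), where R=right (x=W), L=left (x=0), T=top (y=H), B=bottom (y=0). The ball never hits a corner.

1. t=1 → R at (5,3); v=(-1,-1)
2. t=3 → B at (2,0); v=(-1,1)
3. t=2 → L at (0,2); v=(1,1)
4. t=3 → T at (3,5); v=(1,-1)
5. t=2 → R at (5,3); v=(-1,-1)

Final position: (5,3)
Wall sequence: RBLTR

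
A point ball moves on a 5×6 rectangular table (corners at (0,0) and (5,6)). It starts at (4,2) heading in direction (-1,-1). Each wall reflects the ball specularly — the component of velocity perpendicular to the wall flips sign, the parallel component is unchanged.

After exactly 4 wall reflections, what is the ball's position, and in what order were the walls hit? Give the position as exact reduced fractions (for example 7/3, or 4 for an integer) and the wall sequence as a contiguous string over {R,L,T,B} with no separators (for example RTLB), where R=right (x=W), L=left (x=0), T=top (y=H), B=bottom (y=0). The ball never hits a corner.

Final position: (5,5)
Wall sequence: BLTR

1. t=2 → B at (2,0); v=(-1,1)
2. t=2 → L at (0,2); v=(1,1)
3. t=4 → T at (4,6); v=(1,-1)
4. t=1 → R at (5,5); v=(-1,-1)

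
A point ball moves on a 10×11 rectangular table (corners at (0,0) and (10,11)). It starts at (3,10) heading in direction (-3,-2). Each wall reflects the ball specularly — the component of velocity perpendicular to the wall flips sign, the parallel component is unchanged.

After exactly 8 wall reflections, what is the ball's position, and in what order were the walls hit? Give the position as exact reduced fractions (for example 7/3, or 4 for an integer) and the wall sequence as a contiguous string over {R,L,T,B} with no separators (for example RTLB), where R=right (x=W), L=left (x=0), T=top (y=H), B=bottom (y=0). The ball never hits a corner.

1. t=1 → L at (0,8); v=(3,-2)
2. t=10/3 → R at (10,4/3); v=(-3,-2)
3. t=2/3 → B at (8,0); v=(-3,2)
4. t=8/3 → L at (0,16/3); v=(3,2)
5. t=17/6 → T at (17/2,11); v=(3,-2)
6. t=1/2 → R at (10,10); v=(-3,-2)
7. t=10/3 → L at (0,10/3); v=(3,-2)
8. t=5/3 → B at (5,0); v=(3,2)

Final position: (5,0)
Wall sequence: LRBLTRLB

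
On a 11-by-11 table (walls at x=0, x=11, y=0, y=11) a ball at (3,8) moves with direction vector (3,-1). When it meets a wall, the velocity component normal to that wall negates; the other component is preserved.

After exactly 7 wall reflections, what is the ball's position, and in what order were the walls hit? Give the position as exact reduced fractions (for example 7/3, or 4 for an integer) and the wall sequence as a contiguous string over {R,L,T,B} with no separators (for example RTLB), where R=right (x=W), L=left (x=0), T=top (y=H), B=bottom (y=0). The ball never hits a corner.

1. t=8/3 → R at (11,16/3); v=(-3,-1)
2. t=11/3 → L at (0,5/3); v=(3,-1)
3. t=5/3 → B at (5,0); v=(3,1)
4. t=2 → R at (11,2); v=(-3,1)
5. t=11/3 → L at (0,17/3); v=(3,1)
6. t=11/3 → R at (11,28/3); v=(-3,1)
7. t=5/3 → T at (6,11); v=(-3,-1)

Final position: (6,11)
Wall sequence: RLBRLRT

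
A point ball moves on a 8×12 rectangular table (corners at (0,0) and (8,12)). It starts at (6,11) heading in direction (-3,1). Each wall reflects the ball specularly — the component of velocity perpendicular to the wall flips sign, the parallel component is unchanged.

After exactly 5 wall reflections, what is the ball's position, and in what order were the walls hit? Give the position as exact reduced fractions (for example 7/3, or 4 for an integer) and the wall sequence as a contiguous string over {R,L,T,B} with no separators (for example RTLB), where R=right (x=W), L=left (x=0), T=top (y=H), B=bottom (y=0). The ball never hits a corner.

Final position: (8,3)
Wall sequence: TLRLR

1. t=1 → T at (3,12); v=(-3,-1)
2. t=1 → L at (0,11); v=(3,-1)
3. t=8/3 → R at (8,25/3); v=(-3,-1)
4. t=8/3 → L at (0,17/3); v=(3,-1)
5. t=8/3 → R at (8,3); v=(-3,-1)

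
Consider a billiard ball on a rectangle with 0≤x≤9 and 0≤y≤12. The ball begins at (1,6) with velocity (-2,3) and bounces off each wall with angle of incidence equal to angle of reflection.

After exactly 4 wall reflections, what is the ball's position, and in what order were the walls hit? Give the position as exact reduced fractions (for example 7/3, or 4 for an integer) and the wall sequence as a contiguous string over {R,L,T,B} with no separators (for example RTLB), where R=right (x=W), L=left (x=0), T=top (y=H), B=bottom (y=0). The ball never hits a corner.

Final position: (7,0)
Wall sequence: LTRB

1. t=1/2 → L at (0,15/2); v=(2,3)
2. t=3/2 → T at (3,12); v=(2,-3)
3. t=3 → R at (9,3); v=(-2,-3)
4. t=1 → B at (7,0); v=(-2,3)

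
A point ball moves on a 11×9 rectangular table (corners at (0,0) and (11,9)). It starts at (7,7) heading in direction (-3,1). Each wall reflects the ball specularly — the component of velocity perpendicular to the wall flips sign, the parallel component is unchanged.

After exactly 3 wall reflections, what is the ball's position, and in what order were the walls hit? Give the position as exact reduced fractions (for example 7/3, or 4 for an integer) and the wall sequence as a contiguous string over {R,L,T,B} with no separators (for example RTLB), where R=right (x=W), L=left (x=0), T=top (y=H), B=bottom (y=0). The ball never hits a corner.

Final position: (11,5)
Wall sequence: TLR

1. t=2 → T at (1,9); v=(-3,-1)
2. t=1/3 → L at (0,26/3); v=(3,-1)
3. t=11/3 → R at (11,5); v=(-3,-1)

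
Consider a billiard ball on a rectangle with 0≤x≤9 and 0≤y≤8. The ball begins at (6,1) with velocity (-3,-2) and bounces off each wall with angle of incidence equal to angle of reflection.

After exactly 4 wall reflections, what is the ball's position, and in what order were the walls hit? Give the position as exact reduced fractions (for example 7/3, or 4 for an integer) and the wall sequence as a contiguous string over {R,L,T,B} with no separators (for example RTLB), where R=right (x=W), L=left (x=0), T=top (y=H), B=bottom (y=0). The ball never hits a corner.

1. t=1/2 → B at (9/2,0); v=(-3,2)
2. t=3/2 → L at (0,3); v=(3,2)
3. t=5/2 → T at (15/2,8); v=(3,-2)
4. t=1/2 → R at (9,7); v=(-3,-2)

Final position: (9,7)
Wall sequence: BLTR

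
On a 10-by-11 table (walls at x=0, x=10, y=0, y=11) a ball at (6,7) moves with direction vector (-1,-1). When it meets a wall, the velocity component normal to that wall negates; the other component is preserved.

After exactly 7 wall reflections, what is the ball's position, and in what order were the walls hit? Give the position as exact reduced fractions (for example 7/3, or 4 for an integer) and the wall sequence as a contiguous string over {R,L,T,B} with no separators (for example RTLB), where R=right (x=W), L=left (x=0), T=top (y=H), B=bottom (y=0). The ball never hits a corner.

1. t=6 → L at (0,1); v=(1,-1)
2. t=1 → B at (1,0); v=(1,1)
3. t=9 → R at (10,9); v=(-1,1)
4. t=2 → T at (8,11); v=(-1,-1)
5. t=8 → L at (0,3); v=(1,-1)
6. t=3 → B at (3,0); v=(1,1)
7. t=7 → R at (10,7); v=(-1,1)

Final position: (10,7)
Wall sequence: LBRTLBR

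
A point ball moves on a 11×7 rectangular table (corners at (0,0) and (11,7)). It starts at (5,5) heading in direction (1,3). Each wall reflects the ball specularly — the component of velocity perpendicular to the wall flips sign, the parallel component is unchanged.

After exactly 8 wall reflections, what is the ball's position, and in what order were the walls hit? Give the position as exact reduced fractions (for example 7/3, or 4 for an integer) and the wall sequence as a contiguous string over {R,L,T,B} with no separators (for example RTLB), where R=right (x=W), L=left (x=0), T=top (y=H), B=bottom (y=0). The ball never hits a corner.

1. t=2/3 → T at (17/3,7); v=(1,-3)
2. t=7/3 → B at (8,0); v=(1,3)
3. t=7/3 → T at (31/3,7); v=(1,-3)
4. t=2/3 → R at (11,5); v=(-1,-3)
5. t=5/3 → B at (28/3,0); v=(-1,3)
6. t=7/3 → T at (7,7); v=(-1,-3)
7. t=7/3 → B at (14/3,0); v=(-1,3)
8. t=7/3 → T at (7/3,7); v=(-1,-3)

Final position: (7/3,7)
Wall sequence: TBTRBTBT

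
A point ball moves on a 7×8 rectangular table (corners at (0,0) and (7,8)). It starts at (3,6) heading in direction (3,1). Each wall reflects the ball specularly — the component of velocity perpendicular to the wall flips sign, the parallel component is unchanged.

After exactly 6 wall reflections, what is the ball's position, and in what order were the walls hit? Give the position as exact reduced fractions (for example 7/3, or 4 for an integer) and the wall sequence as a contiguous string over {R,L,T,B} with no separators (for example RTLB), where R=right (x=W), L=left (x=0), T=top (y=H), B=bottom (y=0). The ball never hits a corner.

1. t=4/3 → R at (7,22/3); v=(-3,1)
2. t=2/3 → T at (5,8); v=(-3,-1)
3. t=5/3 → L at (0,19/3); v=(3,-1)
4. t=7/3 → R at (7,4); v=(-3,-1)
5. t=7/3 → L at (0,5/3); v=(3,-1)
6. t=5/3 → B at (5,0); v=(3,1)

Final position: (5,0)
Wall sequence: RTLRLB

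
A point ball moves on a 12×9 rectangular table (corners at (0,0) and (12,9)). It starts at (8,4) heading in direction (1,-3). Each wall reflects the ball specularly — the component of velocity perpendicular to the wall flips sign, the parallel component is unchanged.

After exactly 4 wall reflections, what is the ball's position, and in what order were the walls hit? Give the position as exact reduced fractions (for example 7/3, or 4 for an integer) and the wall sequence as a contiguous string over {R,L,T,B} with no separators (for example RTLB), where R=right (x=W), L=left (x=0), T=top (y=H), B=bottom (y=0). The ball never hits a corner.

Final position: (26/3,0)
Wall sequence: BRTB

1. t=4/3 → B at (28/3,0); v=(1,3)
2. t=8/3 → R at (12,8); v=(-1,3)
3. t=1/3 → T at (35/3,9); v=(-1,-3)
4. t=3 → B at (26/3,0); v=(-1,3)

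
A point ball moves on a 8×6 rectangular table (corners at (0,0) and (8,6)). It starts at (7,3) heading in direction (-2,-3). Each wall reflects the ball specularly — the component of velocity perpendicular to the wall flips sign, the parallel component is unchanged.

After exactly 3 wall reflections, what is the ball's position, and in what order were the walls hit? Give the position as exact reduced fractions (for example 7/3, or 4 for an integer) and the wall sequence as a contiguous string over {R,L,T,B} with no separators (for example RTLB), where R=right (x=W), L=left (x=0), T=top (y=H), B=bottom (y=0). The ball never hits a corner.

1. t=1 → B at (5,0); v=(-2,3)
2. t=2 → T at (1,6); v=(-2,-3)
3. t=1/2 → L at (0,9/2); v=(2,-3)

Final position: (0,9/2)
Wall sequence: BTL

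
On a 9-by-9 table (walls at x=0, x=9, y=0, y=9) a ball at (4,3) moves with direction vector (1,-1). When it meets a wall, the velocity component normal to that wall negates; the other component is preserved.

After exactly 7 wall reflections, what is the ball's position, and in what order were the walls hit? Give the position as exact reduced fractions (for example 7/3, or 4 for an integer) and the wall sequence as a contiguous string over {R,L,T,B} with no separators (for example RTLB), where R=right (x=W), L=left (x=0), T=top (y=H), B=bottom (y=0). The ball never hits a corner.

1. t=3 → B at (7,0); v=(1,1)
2. t=2 → R at (9,2); v=(-1,1)
3. t=7 → T at (2,9); v=(-1,-1)
4. t=2 → L at (0,7); v=(1,-1)
5. t=7 → B at (7,0); v=(1,1)
6. t=2 → R at (9,2); v=(-1,1)
7. t=7 → T at (2,9); v=(-1,-1)

Final position: (2,9)
Wall sequence: BRTLBRT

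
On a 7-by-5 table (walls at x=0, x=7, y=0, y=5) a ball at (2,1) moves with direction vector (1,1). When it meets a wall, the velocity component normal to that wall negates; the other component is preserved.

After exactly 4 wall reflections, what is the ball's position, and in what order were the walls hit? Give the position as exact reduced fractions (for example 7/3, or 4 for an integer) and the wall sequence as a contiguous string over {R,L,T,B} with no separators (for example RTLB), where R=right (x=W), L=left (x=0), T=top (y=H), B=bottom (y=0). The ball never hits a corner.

1. t=4 → T at (6,5); v=(1,-1)
2. t=1 → R at (7,4); v=(-1,-1)
3. t=4 → B at (3,0); v=(-1,1)
4. t=3 → L at (0,3); v=(1,1)

Final position: (0,3)
Wall sequence: TRBL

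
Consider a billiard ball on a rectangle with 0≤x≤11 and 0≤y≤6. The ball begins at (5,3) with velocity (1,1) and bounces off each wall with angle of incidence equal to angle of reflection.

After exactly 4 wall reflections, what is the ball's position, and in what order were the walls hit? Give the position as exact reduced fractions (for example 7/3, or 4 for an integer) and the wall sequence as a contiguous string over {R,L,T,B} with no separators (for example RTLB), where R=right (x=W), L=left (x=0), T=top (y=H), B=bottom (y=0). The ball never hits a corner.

Final position: (2,6)
Wall sequence: TRBT

1. t=3 → T at (8,6); v=(1,-1)
2. t=3 → R at (11,3); v=(-1,-1)
3. t=3 → B at (8,0); v=(-1,1)
4. t=6 → T at (2,6); v=(-1,-1)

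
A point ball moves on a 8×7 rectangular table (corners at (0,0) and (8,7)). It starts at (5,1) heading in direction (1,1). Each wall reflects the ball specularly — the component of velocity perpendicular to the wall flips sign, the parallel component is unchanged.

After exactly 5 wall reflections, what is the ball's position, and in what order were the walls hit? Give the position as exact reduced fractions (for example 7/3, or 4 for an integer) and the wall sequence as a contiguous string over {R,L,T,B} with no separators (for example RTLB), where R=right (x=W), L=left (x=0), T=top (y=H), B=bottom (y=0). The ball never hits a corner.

Final position: (8,6)
Wall sequence: RTLBR

1. t=3 → R at (8,4); v=(-1,1)
2. t=3 → T at (5,7); v=(-1,-1)
3. t=5 → L at (0,2); v=(1,-1)
4. t=2 → B at (2,0); v=(1,1)
5. t=6 → R at (8,6); v=(-1,1)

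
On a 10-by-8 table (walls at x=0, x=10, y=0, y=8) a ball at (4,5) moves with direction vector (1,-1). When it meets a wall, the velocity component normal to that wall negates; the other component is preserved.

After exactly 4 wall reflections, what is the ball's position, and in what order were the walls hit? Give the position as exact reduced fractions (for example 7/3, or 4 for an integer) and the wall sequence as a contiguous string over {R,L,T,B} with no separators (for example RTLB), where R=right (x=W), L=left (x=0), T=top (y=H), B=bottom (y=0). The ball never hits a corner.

Final position: (0,5)
Wall sequence: BRTL

1. t=5 → B at (9,0); v=(1,1)
2. t=1 → R at (10,1); v=(-1,1)
3. t=7 → T at (3,8); v=(-1,-1)
4. t=3 → L at (0,5); v=(1,-1)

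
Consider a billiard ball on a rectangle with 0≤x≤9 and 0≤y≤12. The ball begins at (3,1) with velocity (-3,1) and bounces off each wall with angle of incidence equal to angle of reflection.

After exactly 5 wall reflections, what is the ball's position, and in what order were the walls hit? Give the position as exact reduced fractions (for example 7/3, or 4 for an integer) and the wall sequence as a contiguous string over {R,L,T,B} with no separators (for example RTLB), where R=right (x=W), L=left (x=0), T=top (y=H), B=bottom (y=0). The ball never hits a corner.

Final position: (6,12)
Wall sequence: LRLRT

1. t=1 → L at (0,2); v=(3,1)
2. t=3 → R at (9,5); v=(-3,1)
3. t=3 → L at (0,8); v=(3,1)
4. t=3 → R at (9,11); v=(-3,1)
5. t=1 → T at (6,12); v=(-3,-1)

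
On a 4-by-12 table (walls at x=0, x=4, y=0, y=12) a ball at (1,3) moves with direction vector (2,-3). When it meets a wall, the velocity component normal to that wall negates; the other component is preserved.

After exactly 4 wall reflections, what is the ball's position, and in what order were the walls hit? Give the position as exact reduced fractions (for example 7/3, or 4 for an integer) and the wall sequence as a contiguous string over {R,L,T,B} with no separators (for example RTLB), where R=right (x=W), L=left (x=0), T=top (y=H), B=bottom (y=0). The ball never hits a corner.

1. t=1 → B at (3,0); v=(2,3)
2. t=1/2 → R at (4,3/2); v=(-2,3)
3. t=2 → L at (0,15/2); v=(2,3)
4. t=3/2 → T at (3,12); v=(2,-3)

Final position: (3,12)
Wall sequence: BRLT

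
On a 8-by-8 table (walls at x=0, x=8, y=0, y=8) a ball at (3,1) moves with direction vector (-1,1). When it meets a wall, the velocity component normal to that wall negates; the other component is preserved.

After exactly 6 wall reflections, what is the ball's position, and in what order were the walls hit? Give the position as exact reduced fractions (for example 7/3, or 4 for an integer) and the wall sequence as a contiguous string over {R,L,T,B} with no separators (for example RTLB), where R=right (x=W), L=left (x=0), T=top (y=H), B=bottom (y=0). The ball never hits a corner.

1. t=3 → L at (0,4); v=(1,1)
2. t=4 → T at (4,8); v=(1,-1)
3. t=4 → R at (8,4); v=(-1,-1)
4. t=4 → B at (4,0); v=(-1,1)
5. t=4 → L at (0,4); v=(1,1)
6. t=4 → T at (4,8); v=(1,-1)

Final position: (4,8)
Wall sequence: LTRBLT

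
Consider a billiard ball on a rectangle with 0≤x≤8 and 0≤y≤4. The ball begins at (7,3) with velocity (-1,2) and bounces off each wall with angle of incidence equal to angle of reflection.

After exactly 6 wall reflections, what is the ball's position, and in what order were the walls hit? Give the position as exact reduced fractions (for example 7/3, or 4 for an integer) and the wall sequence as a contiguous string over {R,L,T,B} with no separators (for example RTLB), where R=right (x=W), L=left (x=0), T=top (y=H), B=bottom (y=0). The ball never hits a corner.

Final position: (3/2,4)
Wall sequence: TBTBLT

1. t=1/2 → T at (13/2,4); v=(-1,-2)
2. t=2 → B at (9/2,0); v=(-1,2)
3. t=2 → T at (5/2,4); v=(-1,-2)
4. t=2 → B at (1/2,0); v=(-1,2)
5. t=1/2 → L at (0,1); v=(1,2)
6. t=3/2 → T at (3/2,4); v=(1,-2)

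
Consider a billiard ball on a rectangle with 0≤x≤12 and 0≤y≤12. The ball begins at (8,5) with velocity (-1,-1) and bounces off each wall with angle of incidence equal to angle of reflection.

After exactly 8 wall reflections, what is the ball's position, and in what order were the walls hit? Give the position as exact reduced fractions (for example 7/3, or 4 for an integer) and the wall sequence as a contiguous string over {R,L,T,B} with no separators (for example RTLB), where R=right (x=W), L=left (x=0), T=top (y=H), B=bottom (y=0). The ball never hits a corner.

Final position: (12,9)
Wall sequence: BLTRBLTR

1. t=5 → B at (3,0); v=(-1,1)
2. t=3 → L at (0,3); v=(1,1)
3. t=9 → T at (9,12); v=(1,-1)
4. t=3 → R at (12,9); v=(-1,-1)
5. t=9 → B at (3,0); v=(-1,1)
6. t=3 → L at (0,3); v=(1,1)
7. t=9 → T at (9,12); v=(1,-1)
8. t=3 → R at (12,9); v=(-1,-1)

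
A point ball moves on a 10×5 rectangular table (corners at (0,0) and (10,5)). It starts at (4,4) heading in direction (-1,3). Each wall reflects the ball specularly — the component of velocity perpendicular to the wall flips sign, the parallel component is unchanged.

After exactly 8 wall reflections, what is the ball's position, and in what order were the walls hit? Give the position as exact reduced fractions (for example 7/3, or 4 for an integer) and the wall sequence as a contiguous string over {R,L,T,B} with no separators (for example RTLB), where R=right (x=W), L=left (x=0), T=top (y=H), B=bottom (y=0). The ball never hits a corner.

Final position: (19/3,5)
Wall sequence: TBTLBTBT

1. t=1/3 → T at (11/3,5); v=(-1,-3)
2. t=5/3 → B at (2,0); v=(-1,3)
3. t=5/3 → T at (1/3,5); v=(-1,-3)
4. t=1/3 → L at (0,4); v=(1,-3)
5. t=4/3 → B at (4/3,0); v=(1,3)
6. t=5/3 → T at (3,5); v=(1,-3)
7. t=5/3 → B at (14/3,0); v=(1,3)
8. t=5/3 → T at (19/3,5); v=(1,-3)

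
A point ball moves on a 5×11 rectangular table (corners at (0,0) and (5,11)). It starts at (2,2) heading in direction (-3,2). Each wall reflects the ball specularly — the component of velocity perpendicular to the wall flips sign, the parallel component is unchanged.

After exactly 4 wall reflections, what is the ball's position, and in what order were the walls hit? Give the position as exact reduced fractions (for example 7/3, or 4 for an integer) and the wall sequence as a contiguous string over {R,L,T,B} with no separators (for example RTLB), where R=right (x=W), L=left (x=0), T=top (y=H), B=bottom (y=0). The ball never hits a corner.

Final position: (3/2,11)
Wall sequence: LRLT

1. t=2/3 → L at (0,10/3); v=(3,2)
2. t=5/3 → R at (5,20/3); v=(-3,2)
3. t=5/3 → L at (0,10); v=(3,2)
4. t=1/2 → T at (3/2,11); v=(3,-2)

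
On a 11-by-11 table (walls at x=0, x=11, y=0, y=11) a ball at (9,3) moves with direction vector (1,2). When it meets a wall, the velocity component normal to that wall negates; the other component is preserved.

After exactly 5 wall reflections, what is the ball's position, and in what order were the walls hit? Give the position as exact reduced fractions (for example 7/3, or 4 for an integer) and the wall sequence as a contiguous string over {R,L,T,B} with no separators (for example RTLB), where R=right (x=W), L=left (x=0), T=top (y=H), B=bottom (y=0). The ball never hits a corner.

1. t=2 → R at (11,7); v=(-1,2)
2. t=2 → T at (9,11); v=(-1,-2)
3. t=11/2 → B at (7/2,0); v=(-1,2)
4. t=7/2 → L at (0,7); v=(1,2)
5. t=2 → T at (2,11); v=(1,-2)

Final position: (2,11)
Wall sequence: RTBLT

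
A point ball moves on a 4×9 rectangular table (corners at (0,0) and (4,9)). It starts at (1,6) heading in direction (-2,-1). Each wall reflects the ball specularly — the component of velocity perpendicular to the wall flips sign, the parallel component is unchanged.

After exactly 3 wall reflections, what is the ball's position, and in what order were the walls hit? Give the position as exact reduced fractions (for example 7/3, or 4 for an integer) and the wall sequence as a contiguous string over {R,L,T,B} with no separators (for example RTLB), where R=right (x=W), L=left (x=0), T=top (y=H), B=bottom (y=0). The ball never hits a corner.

Final position: (0,3/2)
Wall sequence: LRL

1. t=1/2 → L at (0,11/2); v=(2,-1)
2. t=2 → R at (4,7/2); v=(-2,-1)
3. t=2 → L at (0,3/2); v=(2,-1)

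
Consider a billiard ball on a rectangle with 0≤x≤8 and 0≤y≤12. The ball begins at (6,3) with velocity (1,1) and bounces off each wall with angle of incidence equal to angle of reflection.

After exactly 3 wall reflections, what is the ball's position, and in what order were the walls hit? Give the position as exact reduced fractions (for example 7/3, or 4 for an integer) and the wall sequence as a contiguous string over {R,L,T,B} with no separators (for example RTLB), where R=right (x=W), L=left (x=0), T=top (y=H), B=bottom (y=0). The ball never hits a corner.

Final position: (0,11)
Wall sequence: RTL

1. t=2 → R at (8,5); v=(-1,1)
2. t=7 → T at (1,12); v=(-1,-1)
3. t=1 → L at (0,11); v=(1,-1)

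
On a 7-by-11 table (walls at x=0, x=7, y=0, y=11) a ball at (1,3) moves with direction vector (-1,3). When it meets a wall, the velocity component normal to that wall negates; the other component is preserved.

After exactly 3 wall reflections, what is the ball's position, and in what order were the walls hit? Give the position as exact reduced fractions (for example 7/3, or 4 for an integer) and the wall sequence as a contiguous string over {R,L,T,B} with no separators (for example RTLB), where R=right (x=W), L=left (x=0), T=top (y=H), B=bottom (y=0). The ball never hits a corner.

1. t=1 → L at (0,6); v=(1,3)
2. t=5/3 → T at (5/3,11); v=(1,-3)
3. t=11/3 → B at (16/3,0); v=(1,3)

Final position: (16/3,0)
Wall sequence: LTB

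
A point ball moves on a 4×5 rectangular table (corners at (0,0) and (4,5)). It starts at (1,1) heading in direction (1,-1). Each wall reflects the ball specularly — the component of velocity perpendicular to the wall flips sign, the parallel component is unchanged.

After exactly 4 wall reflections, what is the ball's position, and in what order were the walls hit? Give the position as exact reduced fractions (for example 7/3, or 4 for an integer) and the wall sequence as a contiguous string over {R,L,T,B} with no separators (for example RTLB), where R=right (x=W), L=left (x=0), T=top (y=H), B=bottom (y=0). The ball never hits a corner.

1. t=1 → B at (2,0); v=(1,1)
2. t=2 → R at (4,2); v=(-1,1)
3. t=3 → T at (1,5); v=(-1,-1)
4. t=1 → L at (0,4); v=(1,-1)

Final position: (0,4)
Wall sequence: BRTL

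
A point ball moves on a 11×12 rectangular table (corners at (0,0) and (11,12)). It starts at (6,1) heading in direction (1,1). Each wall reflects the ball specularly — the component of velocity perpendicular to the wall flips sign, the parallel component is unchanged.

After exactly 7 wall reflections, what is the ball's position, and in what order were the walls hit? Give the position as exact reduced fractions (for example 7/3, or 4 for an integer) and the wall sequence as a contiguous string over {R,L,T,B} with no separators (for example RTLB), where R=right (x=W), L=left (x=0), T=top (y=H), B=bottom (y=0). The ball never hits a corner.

1. t=5 → R at (11,6); v=(-1,1)
2. t=6 → T at (5,12); v=(-1,-1)
3. t=5 → L at (0,7); v=(1,-1)
4. t=7 → B at (7,0); v=(1,1)
5. t=4 → R at (11,4); v=(-1,1)
6. t=8 → T at (3,12); v=(-1,-1)
7. t=3 → L at (0,9); v=(1,-1)

Final position: (0,9)
Wall sequence: RTLBRTL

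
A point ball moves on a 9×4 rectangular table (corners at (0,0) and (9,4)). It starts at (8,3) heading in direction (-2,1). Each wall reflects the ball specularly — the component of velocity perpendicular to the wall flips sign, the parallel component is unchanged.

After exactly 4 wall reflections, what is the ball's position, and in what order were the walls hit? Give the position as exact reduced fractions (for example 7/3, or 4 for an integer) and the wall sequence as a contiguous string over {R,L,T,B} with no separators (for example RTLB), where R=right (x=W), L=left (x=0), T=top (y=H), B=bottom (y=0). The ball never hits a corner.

Final position: (9,7/2)
Wall sequence: TLBR

1. t=1 → T at (6,4); v=(-2,-1)
2. t=3 → L at (0,1); v=(2,-1)
3. t=1 → B at (2,0); v=(2,1)
4. t=7/2 → R at (9,7/2); v=(-2,1)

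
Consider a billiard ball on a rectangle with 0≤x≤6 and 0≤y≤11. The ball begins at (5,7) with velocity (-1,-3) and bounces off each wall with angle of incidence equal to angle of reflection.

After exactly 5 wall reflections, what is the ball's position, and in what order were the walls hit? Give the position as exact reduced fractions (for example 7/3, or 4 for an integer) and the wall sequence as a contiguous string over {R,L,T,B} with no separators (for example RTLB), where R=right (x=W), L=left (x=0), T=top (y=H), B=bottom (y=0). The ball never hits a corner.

Final position: (6,4)
Wall sequence: BLTBR

1. t=7/3 → B at (8/3,0); v=(-1,3)
2. t=8/3 → L at (0,8); v=(1,3)
3. t=1 → T at (1,11); v=(1,-3)
4. t=11/3 → B at (14/3,0); v=(1,3)
5. t=4/3 → R at (6,4); v=(-1,3)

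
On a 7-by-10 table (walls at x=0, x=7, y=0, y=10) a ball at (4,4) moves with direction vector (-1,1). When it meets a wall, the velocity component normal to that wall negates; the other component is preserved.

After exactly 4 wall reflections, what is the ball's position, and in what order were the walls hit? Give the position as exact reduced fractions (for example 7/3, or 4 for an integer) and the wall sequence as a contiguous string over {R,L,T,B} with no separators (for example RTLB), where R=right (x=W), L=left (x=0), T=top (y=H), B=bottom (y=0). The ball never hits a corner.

Final position: (2,0)
Wall sequence: LTRB

1. t=4 → L at (0,8); v=(1,1)
2. t=2 → T at (2,10); v=(1,-1)
3. t=5 → R at (7,5); v=(-1,-1)
4. t=5 → B at (2,0); v=(-1,1)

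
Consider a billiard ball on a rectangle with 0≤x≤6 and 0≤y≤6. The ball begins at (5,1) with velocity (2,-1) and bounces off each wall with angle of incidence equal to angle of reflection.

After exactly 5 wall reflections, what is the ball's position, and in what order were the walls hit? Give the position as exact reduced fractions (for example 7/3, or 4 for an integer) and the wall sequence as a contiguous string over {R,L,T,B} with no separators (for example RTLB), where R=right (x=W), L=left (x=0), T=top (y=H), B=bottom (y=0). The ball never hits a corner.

1. t=1/2 → R at (6,1/2); v=(-2,-1)
2. t=1/2 → B at (5,0); v=(-2,1)
3. t=5/2 → L at (0,5/2); v=(2,1)
4. t=3 → R at (6,11/2); v=(-2,1)
5. t=1/2 → T at (5,6); v=(-2,-1)

Final position: (5,6)
Wall sequence: RBLRT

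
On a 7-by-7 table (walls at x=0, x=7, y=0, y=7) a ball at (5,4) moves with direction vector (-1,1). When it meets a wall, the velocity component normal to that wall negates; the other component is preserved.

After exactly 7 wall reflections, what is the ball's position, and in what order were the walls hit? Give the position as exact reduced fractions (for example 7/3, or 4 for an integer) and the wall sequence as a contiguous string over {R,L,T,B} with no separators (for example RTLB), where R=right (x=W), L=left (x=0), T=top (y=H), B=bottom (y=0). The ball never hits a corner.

Final position: (5,0)
Wall sequence: TLBRTLB

1. t=3 → T at (2,7); v=(-1,-1)
2. t=2 → L at (0,5); v=(1,-1)
3. t=5 → B at (5,0); v=(1,1)
4. t=2 → R at (7,2); v=(-1,1)
5. t=5 → T at (2,7); v=(-1,-1)
6. t=2 → L at (0,5); v=(1,-1)
7. t=5 → B at (5,0); v=(1,1)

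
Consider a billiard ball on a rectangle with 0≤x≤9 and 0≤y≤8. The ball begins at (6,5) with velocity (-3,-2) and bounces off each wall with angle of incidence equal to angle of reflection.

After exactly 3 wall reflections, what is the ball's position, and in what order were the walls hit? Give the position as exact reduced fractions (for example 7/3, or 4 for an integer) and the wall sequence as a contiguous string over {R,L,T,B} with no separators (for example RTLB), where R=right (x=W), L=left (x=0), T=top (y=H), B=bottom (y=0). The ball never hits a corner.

Final position: (9,5)
Wall sequence: LBR

1. t=2 → L at (0,1); v=(3,-2)
2. t=1/2 → B at (3/2,0); v=(3,2)
3. t=5/2 → R at (9,5); v=(-3,2)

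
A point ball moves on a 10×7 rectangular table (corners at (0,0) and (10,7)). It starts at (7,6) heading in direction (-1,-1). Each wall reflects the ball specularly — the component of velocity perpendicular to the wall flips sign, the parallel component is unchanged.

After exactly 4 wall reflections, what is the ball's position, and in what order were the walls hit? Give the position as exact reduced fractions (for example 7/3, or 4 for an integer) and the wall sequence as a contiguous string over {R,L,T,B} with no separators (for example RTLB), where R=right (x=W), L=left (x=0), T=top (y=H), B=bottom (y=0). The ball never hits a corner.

1. t=6 → B at (1,0); v=(-1,1)
2. t=1 → L at (0,1); v=(1,1)
3. t=6 → T at (6,7); v=(1,-1)
4. t=4 → R at (10,3); v=(-1,-1)

Final position: (10,3)
Wall sequence: BLTR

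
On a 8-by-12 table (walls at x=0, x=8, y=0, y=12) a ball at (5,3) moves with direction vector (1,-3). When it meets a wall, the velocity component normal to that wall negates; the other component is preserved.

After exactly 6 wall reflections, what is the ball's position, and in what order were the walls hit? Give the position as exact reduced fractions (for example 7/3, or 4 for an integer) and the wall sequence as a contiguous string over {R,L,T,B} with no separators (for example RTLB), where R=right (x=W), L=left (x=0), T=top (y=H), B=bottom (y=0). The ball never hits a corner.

Final position: (2,12)
Wall sequence: BRTBLT

1. t=1 → B at (6,0); v=(1,3)
2. t=2 → R at (8,6); v=(-1,3)
3. t=2 → T at (6,12); v=(-1,-3)
4. t=4 → B at (2,0); v=(-1,3)
5. t=2 → L at (0,6); v=(1,3)
6. t=2 → T at (2,12); v=(1,-3)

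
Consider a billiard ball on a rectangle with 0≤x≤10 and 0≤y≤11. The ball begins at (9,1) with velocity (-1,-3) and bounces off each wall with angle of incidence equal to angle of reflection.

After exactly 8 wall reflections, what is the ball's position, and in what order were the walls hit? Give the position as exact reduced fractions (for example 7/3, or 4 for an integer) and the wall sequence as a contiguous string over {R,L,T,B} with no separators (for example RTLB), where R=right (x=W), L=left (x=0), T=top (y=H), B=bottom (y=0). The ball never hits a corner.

1. t=1/3 → B at (26/3,0); v=(-1,3)
2. t=11/3 → T at (5,11); v=(-1,-3)
3. t=11/3 → B at (4/3,0); v=(-1,3)
4. t=4/3 → L at (0,4); v=(1,3)
5. t=7/3 → T at (7/3,11); v=(1,-3)
6. t=11/3 → B at (6,0); v=(1,3)
7. t=11/3 → T at (29/3,11); v=(1,-3)
8. t=1/3 → R at (10,10); v=(-1,-3)

Final position: (10,10)
Wall sequence: BTBLTBTR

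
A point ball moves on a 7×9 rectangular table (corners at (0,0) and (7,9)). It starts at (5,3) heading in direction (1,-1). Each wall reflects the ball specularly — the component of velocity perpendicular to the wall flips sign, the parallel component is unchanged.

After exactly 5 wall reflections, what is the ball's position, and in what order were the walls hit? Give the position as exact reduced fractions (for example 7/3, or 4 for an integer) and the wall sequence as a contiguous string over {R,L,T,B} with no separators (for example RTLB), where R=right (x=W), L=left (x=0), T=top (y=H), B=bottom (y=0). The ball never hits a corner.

Final position: (7,5)
Wall sequence: RBLTR

1. t=2 → R at (7,1); v=(-1,-1)
2. t=1 → B at (6,0); v=(-1,1)
3. t=6 → L at (0,6); v=(1,1)
4. t=3 → T at (3,9); v=(1,-1)
5. t=4 → R at (7,5); v=(-1,-1)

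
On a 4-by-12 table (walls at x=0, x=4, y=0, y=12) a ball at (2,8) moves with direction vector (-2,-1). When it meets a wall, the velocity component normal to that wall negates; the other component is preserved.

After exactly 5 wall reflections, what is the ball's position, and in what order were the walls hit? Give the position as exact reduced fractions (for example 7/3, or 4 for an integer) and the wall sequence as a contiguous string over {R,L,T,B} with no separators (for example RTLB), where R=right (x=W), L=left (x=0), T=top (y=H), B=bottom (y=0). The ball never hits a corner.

Final position: (2,0)
Wall sequence: LRLRB

1. t=1 → L at (0,7); v=(2,-1)
2. t=2 → R at (4,5); v=(-2,-1)
3. t=2 → L at (0,3); v=(2,-1)
4. t=2 → R at (4,1); v=(-2,-1)
5. t=1 → B at (2,0); v=(-2,1)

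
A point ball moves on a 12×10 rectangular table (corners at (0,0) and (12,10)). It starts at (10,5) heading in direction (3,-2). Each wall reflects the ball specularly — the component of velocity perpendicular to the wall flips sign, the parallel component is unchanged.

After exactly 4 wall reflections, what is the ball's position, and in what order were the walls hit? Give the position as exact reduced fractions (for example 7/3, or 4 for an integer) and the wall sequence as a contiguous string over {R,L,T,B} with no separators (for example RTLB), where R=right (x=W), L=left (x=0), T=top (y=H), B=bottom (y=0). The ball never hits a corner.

1. t=2/3 → R at (12,11/3); v=(-3,-2)
2. t=11/6 → B at (13/2,0); v=(-3,2)
3. t=13/6 → L at (0,13/3); v=(3,2)
4. t=17/6 → T at (17/2,10); v=(3,-2)

Final position: (17/2,10)
Wall sequence: RBLT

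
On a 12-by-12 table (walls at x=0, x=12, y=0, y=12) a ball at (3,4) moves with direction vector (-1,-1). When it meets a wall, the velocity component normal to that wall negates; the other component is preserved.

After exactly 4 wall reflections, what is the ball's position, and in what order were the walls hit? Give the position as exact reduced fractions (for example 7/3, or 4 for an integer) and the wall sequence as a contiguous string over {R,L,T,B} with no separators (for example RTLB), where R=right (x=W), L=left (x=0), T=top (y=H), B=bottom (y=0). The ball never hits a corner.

Final position: (11,12)
Wall sequence: LBRT

1. t=3 → L at (0,1); v=(1,-1)
2. t=1 → B at (1,0); v=(1,1)
3. t=11 → R at (12,11); v=(-1,1)
4. t=1 → T at (11,12); v=(-1,-1)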